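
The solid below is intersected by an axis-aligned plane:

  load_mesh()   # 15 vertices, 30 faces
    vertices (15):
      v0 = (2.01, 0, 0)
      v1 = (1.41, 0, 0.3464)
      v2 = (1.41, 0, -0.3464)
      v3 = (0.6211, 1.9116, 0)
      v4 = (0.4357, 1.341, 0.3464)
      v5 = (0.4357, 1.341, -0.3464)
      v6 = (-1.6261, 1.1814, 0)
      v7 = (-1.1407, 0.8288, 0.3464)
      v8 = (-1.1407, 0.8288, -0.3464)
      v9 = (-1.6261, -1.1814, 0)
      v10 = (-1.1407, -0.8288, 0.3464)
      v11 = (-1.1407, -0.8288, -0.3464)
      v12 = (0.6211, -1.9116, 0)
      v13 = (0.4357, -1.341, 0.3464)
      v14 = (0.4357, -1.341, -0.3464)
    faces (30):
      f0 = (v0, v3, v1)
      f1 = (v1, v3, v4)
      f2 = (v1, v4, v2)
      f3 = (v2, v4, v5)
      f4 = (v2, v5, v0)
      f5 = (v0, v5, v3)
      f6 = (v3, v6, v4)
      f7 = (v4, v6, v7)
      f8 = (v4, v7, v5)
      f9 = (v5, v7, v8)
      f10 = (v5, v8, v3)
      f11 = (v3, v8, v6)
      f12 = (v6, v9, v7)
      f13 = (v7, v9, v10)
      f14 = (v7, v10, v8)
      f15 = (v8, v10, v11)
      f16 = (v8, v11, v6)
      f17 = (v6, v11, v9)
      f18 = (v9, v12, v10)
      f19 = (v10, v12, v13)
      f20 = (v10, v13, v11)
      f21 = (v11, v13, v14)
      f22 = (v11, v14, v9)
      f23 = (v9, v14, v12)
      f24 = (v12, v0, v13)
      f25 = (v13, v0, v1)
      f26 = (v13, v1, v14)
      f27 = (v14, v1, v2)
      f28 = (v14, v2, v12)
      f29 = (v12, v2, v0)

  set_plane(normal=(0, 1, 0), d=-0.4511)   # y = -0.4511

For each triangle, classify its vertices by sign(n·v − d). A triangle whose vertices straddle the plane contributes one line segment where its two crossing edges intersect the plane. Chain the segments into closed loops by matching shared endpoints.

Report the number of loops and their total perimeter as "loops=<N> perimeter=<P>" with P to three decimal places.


Straddling triangles (12 of 30):
  (v6,v9,v7) [+-+] → (-1.6261, -0.4511, 0)–(-1.44976, -0.4511, 0.125846)  len=0.2166
  (v7,v9,v10) [+--] → (-1.44976, -0.4511, 0.125846)–(-1.1407, -0.4511, 0.3464)  len=0.3797
  (v7,v10,v8) [+-+] → (-1.1407, -0.4511, 0.3464)–(-1.1407, -0.4511, 0.188539)  len=0.1579
  (v8,v10,v11) [+--] → (-1.1407, -0.4511, 0.188539)–(-1.1407, -0.4511, -0.3464)  len=0.5349
  (v8,v11,v6) [+-+] → (-1.1407, -0.4511, -0.3464)–(-1.2319, -0.4511, -0.281314)  len=0.1120
  (v6,v11,v9) [+--] → (-1.2319, -0.4511, -0.281314)–(-1.6261, -0.4511, 0)  len=0.4843
  (v12,v0,v13) [-+-] → (1.68225, -0.4511, 0)–(1.48042, -0.4511, 0.116526)  len=0.2331
  (v13,v0,v1) [-++] → (1.48042, -0.4511, 0.116526)–(1.08225, -0.4511, 0.3464)  len=0.4598
  (v13,v1,v14) [-+-] → (1.08225, -0.4511, 0.3464)–(1.08225, -0.4511, 0.113348)  len=0.2331
  (v14,v1,v2) [-++] → (1.08225, -0.4511, 0.113348)–(1.08225, -0.4511, -0.3464)  len=0.4597
  (v14,v2,v12) [-+-] → (1.08225, -0.4511, -0.3464)–(1.22384, -0.4511, -0.264656)  len=0.1635
  (v12,v2,v0) [-++] → (1.22384, -0.4511, -0.264656)–(1.68225, -0.4511, 0)  len=0.5293

Chained into 2 loop(s):
  loop 1: 6 segments, perimeter = 1.8855
  loop 2: 6 segments, perimeter = 2.0784
Total perimeter = 3.964

loops=2 perimeter=3.964


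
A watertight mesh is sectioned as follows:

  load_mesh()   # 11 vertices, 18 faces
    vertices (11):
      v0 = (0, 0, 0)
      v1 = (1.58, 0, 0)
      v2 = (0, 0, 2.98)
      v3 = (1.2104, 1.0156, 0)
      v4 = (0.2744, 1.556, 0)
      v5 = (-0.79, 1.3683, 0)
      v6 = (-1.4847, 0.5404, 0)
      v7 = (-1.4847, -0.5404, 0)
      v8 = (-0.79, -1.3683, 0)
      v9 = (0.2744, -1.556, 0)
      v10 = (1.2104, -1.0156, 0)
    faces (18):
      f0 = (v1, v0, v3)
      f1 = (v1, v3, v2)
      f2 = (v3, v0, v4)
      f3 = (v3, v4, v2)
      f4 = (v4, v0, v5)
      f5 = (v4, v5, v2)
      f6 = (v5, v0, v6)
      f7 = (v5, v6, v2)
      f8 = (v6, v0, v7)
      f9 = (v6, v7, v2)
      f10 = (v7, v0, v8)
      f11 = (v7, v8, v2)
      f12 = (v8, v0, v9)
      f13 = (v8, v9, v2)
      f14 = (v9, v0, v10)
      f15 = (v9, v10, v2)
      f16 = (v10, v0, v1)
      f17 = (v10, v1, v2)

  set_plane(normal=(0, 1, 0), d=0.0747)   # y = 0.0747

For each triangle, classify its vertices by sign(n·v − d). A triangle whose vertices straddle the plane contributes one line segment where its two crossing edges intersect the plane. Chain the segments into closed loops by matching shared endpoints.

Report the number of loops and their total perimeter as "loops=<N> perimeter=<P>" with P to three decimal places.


loops=1 perimeter=9.496

Straddling triangles (10 of 18):
  (v1,v0,v3) [--+] → (0.089028, 0.0747, 0)–(1.55281, 0.0747, 0)  len=1.4638
  (v1,v3,v2) [-+-] → (1.55281, 0.0747, 0)–(0.089028, 0.0747, 2.76081)  len=3.1249
  (v3,v0,v4) [+-+] → (0.089028, 0.0747, 0)–(0.0131733, 0.0747, 0)  len=0.0759
  (v3,v4,v2) [++-] → (0.0131733, 0.0747, 2.83694)–(0.089028, 0.0747, 2.76081)  len=0.1075
  (v4,v0,v5) [+-+] → (0.0131733, 0.0747, 0)–(-0.0431287, 0.0747, 0)  len=0.0563
  (v4,v5,v2) [++-] → (-0.0431287, 0.0747, 2.81731)–(0.0131733, 0.0747, 2.83694)  len=0.0596
  (v5,v0,v6) [+-+] → (-0.0431287, 0.0747, 0)–(-0.205231, 0.0747, 0)  len=0.1621
  (v5,v6,v2) [++-] → (-0.205231, 0.0747, 2.56807)–(-0.0431287, 0.0747, 2.81731)  len=0.2973
  (v6,v0,v7) [+--] → (-0.205231, 0.0747, 0)–(-1.4847, 0.0747, 0)  len=1.2795
  (v6,v7,v2) [+--] → (-1.4847, 0.0747, 0)–(-0.205231, 0.0747, 2.56807)  len=2.8692

Chained into 1 loop(s):
  loop 1: 10 segments, perimeter = 9.4959
Total perimeter = 9.496


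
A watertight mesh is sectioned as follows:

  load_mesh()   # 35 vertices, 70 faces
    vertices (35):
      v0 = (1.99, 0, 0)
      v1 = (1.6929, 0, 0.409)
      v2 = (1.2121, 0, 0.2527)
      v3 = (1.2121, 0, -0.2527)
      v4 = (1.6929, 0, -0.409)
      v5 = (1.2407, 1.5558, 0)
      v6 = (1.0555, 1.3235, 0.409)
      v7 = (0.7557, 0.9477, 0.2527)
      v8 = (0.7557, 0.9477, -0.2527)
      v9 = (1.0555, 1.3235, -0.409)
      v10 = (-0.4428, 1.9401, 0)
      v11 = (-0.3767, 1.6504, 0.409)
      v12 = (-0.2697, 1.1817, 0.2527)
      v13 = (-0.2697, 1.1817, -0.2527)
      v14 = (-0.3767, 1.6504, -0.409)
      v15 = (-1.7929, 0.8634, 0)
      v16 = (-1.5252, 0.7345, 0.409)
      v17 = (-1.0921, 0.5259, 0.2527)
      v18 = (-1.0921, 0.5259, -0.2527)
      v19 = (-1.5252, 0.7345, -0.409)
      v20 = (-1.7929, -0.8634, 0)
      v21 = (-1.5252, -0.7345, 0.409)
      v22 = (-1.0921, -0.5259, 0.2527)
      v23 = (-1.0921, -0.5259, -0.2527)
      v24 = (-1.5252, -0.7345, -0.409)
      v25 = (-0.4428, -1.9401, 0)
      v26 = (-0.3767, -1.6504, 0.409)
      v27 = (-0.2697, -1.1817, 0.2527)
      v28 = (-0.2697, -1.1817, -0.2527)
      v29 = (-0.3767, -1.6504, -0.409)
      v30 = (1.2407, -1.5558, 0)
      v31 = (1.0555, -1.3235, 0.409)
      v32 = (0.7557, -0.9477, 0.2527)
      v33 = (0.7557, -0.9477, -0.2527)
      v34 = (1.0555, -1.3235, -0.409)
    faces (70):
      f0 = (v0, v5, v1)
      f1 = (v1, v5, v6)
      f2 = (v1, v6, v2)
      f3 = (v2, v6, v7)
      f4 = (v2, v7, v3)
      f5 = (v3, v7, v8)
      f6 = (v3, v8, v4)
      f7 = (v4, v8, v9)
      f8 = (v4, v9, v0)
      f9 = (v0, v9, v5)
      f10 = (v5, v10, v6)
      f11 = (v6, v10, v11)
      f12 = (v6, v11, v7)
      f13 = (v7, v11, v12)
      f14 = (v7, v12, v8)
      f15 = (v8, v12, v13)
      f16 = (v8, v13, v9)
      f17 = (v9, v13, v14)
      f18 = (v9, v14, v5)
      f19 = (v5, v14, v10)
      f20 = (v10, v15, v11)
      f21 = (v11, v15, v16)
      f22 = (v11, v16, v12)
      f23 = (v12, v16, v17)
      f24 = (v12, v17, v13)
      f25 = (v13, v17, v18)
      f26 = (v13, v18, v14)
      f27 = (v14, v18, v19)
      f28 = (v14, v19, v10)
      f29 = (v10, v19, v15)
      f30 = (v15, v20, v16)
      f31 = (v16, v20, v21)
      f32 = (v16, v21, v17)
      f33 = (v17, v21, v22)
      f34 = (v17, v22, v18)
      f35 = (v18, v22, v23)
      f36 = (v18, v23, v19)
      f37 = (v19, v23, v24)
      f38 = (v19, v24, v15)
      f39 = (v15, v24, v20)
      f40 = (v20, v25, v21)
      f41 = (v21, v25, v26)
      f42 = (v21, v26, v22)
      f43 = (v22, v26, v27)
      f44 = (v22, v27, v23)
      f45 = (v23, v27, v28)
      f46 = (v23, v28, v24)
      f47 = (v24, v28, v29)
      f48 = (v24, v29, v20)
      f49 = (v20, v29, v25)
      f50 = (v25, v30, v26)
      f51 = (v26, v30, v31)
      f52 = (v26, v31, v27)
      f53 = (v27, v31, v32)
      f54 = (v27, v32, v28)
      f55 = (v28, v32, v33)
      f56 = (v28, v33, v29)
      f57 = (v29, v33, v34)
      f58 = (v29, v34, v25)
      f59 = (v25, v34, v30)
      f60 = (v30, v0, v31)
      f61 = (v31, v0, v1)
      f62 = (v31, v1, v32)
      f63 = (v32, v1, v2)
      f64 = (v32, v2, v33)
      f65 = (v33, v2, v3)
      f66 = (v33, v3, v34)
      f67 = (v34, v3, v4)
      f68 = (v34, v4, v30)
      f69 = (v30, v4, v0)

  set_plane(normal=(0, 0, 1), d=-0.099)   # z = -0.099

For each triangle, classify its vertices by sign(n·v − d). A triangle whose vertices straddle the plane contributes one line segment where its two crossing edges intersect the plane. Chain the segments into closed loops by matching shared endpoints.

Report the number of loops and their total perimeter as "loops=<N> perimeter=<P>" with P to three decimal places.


loops=2 perimeter=19.014

Straddling triangles (28 of 70):
  (v2,v7,v3) [++-] → (1.0733, 0.28821, -0.099)–(1.2121, 0, -0.099)  len=0.3199
  (v3,v7,v8) [-+-] → (1.0733, 0.28821, -0.099)–(0.7557, 0.9477, -0.099)  len=0.7320
  (v4,v9,v0) [--+] → (1.7638, 0.320358, -0.099)–(1.91809, 0, -0.099)  len=0.3556
  (v0,v9,v5) [+-+] → (1.7638, 0.320358, -0.099)–(1.19587, 1.49957, -0.099)  len=1.3088
  (v7,v12,v8) [++-] → (0.44386, 1.01886, -0.099)–(0.7557, 0.9477, -0.099)  len=0.3199
  (v8,v12,v13) [-+-] → (0.44386, 1.01886, -0.099)–(-0.2697, 1.1817, -0.099)  len=0.7319
  (v9,v14,v5) [--+] → (0.849202, 1.5787, -0.099)–(1.19587, 1.49957, -0.099)  len=0.3556
  (v5,v14,v10) [+-+] → (0.849202, 1.5787, -0.099)–(-0.4268, 1.86998, -0.099)  len=1.3088
  (v12,v17,v13) [++-] → (-0.519805, 0.982261, -0.099)–(-0.2697, 1.1817, -0.099)  len=0.3199
  (v13,v17,v18) [-+-] → (-0.519805, 0.982261, -0.099)–(-1.0921, 0.5259, -0.099)  len=0.7320
  (v14,v19,v10) [--+] → (-0.704799, 1.64828, -0.099)–(-0.4268, 1.86998, -0.099)  len=0.3556
  (v10,v19,v15) [+-+] → (-0.704799, 1.64828, -0.099)–(-1.7281, 0.832199, -0.099)  len=1.3089
  (v17,v22,v18) [++-] → (-1.0921, 0.206031, -0.099)–(-1.0921, 0.5259, -0.099)  len=0.3199
  (v18,v22,v23) [-+-] → (-1.0921, 0.206031, -0.099)–(-1.0921, -0.5259, -0.099)  len=0.7319
  (v19,v24,v15) [--+] → (-1.7281, 0.476622, -0.099)–(-1.7281, 0.832199, -0.099)  len=0.3556
  (v15,v24,v20) [+-+] → (-1.7281, 0.476622, -0.099)–(-1.7281, -0.832199, -0.099)  len=1.3088
  (v22,v27,v23) [++-] → (-0.841995, -0.725339, -0.099)–(-1.0921, -0.5259, -0.099)  len=0.3199
  (v23,v27,v28) [-+-] → (-0.841995, -0.725339, -0.099)–(-0.2697, -1.1817, -0.099)  len=0.7320
  (v24,v29,v20) [--+] → (-1.4501, -1.0539, -0.099)–(-1.7281, -0.832199, -0.099)  len=0.3556
  (v20,v29,v25) [+-+] → (-1.4501, -1.0539, -0.099)–(-0.4268, -1.86998, -0.099)  len=1.3089
  (v27,v32,v28) [++-] → (0.0421401, -1.11054, -0.099)–(-0.2697, -1.1817, -0.099)  len=0.3199
  (v28,v32,v33) [-+-] → (0.0421401, -1.11054, -0.099)–(0.7557, -0.9477, -0.099)  len=0.7319
  (v29,v34,v25) [--+] → (-0.0801308, -1.79085, -0.099)–(-0.4268, -1.86998, -0.099)  len=0.3556
  (v25,v34,v30) [+-+] → (-0.0801308, -1.79085, -0.099)–(1.19587, -1.49957, -0.099)  len=1.3088
  (v32,v2,v33) [++-] → (0.894498, -0.65949, -0.099)–(0.7557, -0.9477, -0.099)  len=0.3199
  (v33,v2,v3) [-+-] → (0.894498, -0.65949, -0.099)–(1.2121, 0, -0.099)  len=0.7320
  (v34,v4,v30) [--+] → (1.35016, -1.17921, -0.099)–(1.19587, -1.49957, -0.099)  len=0.3556
  (v30,v4,v0) [+-+] → (1.35016, -1.17921, -0.099)–(1.91809, 0, -0.099)  len=1.3088

Chained into 2 loop(s):
  loop 1: 14 segments, perimeter = 7.3628
  loop 2: 14 segments, perimeter = 11.6510
Total perimeter = 19.014


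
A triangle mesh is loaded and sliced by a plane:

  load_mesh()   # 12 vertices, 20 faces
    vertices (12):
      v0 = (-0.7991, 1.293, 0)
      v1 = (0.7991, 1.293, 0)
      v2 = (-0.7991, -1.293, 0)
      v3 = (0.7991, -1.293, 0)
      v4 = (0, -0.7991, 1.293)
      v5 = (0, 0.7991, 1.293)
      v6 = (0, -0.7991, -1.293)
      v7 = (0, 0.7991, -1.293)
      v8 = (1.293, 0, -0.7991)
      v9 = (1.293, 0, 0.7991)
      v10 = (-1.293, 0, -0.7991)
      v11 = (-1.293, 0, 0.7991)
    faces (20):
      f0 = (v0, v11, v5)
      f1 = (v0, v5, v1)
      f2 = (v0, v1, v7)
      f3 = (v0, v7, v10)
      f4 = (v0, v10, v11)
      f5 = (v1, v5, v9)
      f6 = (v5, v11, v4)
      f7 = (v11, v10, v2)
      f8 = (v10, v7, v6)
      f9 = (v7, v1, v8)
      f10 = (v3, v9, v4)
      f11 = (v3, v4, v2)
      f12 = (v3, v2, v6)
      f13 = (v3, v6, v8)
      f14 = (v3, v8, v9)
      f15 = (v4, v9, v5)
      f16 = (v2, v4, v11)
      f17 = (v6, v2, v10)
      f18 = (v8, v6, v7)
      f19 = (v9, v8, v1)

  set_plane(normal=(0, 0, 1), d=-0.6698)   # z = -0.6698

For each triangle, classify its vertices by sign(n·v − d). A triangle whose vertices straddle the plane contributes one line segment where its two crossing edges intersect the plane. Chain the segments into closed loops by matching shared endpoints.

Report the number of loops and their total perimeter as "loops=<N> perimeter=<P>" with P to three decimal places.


loops=1 perimeter=7.120

Straddling triangles (10 of 20):
  (v0,v1,v7) [++-] → (0.38515, 1.03715, -0.6698)–(-0.38515, 1.03715, -0.6698)  len=0.7703
  (v0,v7,v10) [+--] → (-0.38515, 1.03715, -0.6698)–(-1.21308, 0.209216, -0.6698)  len=1.1709
  (v0,v10,v11) [+-+] → (-1.21308, 0.209216, -0.6698)–(-1.293, 0, -0.6698)  len=0.2240
  (v11,v10,v2) [+-+] → (-1.293, 0, -0.6698)–(-1.21308, -0.209216, -0.6698)  len=0.2240
  (v7,v1,v8) [-+-] → (0.38515, 1.03715, -0.6698)–(1.21308, 0.209216, -0.6698)  len=1.1709
  (v3,v2,v6) [++-] → (-0.38515, -1.03715, -0.6698)–(0.38515, -1.03715, -0.6698)  len=0.7703
  (v3,v6,v8) [+--] → (0.38515, -1.03715, -0.6698)–(1.21308, -0.209216, -0.6698)  len=1.1709
  (v3,v8,v9) [+-+] → (1.21308, -0.209216, -0.6698)–(1.293, 0, -0.6698)  len=0.2240
  (v6,v2,v10) [-+-] → (-0.38515, -1.03715, -0.6698)–(-1.21308, -0.209216, -0.6698)  len=1.1709
  (v9,v8,v1) [+-+] → (1.293, 0, -0.6698)–(1.21308, 0.209216, -0.6698)  len=0.2240

Chained into 1 loop(s):
  loop 1: 10 segments, perimeter = 7.1199
Total perimeter = 7.120


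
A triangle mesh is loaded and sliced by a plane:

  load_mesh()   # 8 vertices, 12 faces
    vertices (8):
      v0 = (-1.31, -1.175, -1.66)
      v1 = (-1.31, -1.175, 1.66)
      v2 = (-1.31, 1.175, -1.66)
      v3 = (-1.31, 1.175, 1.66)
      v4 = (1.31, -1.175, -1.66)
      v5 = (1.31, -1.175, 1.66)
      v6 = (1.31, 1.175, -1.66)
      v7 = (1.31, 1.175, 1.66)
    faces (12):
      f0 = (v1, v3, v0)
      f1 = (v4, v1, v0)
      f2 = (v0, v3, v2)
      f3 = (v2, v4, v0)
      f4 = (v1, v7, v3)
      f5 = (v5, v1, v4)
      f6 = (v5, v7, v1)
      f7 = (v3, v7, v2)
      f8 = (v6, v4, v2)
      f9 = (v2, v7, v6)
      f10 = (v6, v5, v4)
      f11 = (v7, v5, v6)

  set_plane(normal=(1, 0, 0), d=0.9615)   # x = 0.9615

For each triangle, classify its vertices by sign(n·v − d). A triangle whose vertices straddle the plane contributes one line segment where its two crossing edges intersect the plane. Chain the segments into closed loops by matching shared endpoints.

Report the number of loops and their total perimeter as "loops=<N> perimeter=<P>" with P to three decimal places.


loops=1 perimeter=11.340

Straddling triangles (8 of 12):
  (v4,v1,v0) [+--] → (0.9615, -1.175, -1.21839)–(0.9615, -1.175, -1.66)  len=0.4416
  (v2,v4,v0) [-+-] → (0.9615, -0.862414, -1.66)–(0.9615, -1.175, -1.66)  len=0.3126
  (v1,v7,v3) [-+-] → (0.9615, 0.862414, 1.66)–(0.9615, 1.175, 1.66)  len=0.3126
  (v5,v1,v4) [+-+] → (0.9615, -1.175, 1.66)–(0.9615, -1.175, -1.21839)  len=2.8784
  (v5,v7,v1) [++-] → (0.9615, 0.862414, 1.66)–(0.9615, -1.175, 1.66)  len=2.0374
  (v3,v7,v2) [-+-] → (0.9615, 1.175, 1.66)–(0.9615, 1.175, 1.21839)  len=0.4416
  (v6,v4,v2) [++-] → (0.9615, -0.862414, -1.66)–(0.9615, 1.175, -1.66)  len=2.0374
  (v2,v7,v6) [-++] → (0.9615, 1.175, 1.21839)–(0.9615, 1.175, -1.66)  len=2.8784

Chained into 1 loop(s):
  loop 1: 8 segments, perimeter = 11.3400
Total perimeter = 11.340


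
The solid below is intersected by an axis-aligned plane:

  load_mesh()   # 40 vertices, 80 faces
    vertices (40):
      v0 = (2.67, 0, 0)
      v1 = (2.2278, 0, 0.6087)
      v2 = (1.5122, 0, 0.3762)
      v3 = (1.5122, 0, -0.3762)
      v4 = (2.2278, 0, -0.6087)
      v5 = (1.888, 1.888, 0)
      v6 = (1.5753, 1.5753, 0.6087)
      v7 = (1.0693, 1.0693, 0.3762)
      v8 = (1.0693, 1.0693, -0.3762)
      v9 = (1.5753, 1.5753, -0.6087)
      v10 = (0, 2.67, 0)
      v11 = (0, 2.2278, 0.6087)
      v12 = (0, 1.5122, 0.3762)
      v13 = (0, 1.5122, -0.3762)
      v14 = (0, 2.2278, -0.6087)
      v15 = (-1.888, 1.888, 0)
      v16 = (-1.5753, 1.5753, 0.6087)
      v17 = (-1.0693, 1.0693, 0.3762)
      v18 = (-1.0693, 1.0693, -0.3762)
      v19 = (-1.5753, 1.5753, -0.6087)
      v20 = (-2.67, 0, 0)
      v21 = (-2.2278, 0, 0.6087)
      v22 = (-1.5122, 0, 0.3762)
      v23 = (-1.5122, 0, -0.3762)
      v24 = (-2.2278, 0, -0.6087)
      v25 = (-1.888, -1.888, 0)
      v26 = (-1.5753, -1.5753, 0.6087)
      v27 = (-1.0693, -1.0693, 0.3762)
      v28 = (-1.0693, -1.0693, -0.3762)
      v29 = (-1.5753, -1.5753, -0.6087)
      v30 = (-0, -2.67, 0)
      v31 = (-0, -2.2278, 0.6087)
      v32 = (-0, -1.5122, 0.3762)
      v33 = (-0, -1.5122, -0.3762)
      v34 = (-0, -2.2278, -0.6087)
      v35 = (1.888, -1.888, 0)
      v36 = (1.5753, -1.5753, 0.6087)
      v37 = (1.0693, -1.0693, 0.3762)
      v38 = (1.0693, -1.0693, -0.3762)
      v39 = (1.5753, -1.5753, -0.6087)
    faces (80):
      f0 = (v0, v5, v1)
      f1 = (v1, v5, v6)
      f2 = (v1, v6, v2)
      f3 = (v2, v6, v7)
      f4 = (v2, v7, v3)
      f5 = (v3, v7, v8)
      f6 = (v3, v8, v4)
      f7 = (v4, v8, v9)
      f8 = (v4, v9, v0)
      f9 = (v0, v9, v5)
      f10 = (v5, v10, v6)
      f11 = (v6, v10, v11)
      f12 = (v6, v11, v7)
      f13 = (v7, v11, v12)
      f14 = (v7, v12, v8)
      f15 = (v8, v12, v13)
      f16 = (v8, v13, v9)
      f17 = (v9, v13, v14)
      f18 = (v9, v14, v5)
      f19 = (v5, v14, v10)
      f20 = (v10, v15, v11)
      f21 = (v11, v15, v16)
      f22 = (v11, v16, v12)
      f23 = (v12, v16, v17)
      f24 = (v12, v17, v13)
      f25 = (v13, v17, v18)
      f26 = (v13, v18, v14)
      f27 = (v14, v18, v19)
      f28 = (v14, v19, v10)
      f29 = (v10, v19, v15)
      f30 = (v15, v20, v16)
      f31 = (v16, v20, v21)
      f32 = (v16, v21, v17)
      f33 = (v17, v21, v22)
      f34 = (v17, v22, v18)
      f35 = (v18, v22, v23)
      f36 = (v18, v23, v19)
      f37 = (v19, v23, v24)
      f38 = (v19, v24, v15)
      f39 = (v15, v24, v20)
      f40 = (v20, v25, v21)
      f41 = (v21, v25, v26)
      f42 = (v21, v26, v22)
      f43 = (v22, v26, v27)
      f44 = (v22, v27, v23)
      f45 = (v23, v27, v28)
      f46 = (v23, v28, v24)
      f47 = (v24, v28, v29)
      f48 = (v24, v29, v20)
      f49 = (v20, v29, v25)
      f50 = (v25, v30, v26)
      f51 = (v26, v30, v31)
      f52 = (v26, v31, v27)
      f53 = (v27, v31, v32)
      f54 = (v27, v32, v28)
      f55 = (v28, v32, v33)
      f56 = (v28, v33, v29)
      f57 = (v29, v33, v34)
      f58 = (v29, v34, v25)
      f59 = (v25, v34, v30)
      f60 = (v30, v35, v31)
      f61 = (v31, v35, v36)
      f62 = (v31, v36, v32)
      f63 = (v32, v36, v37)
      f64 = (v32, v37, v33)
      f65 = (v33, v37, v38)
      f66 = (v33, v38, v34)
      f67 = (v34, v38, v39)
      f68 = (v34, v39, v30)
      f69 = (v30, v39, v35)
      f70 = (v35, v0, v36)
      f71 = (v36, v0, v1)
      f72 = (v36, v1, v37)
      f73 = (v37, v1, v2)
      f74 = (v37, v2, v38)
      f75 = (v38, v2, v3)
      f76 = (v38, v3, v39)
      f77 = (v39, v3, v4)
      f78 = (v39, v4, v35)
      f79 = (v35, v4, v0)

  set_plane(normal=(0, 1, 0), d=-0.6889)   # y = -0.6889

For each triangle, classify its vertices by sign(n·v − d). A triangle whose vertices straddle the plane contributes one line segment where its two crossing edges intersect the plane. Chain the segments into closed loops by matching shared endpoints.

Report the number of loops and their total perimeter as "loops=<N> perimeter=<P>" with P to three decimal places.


loops=2 perimeter=7.524

Straddling triangles (20 of 80):
  (v20,v25,v21) [+-+] → (-2.38466, -0.6889, 0)–(-2.10381, -0.6889, 0.386595)  len=0.4778
  (v21,v25,v26) [+--] → (-2.10381, -0.6889, 0.386595)–(-1.94245, -0.6889, 0.6087)  len=0.2745
  (v21,v26,v22) [+-+] → (-1.94245, -0.6889, 0.6087)–(-1.53979, -0.6889, 0.477875)  len=0.4234
  (v22,v26,v27) [+--] → (-1.53979, -0.6889, 0.477875)–(-1.22686, -0.6889, 0.3762)  len=0.3290
  (v22,v27,v23) [+-+] → (-1.22686, -0.6889, 0.3762)–(-1.22686, -0.6889, 0.108536)  len=0.2677
  (v23,v27,v28) [+--] → (-1.22686, -0.6889, 0.108536)–(-1.22686, -0.6889, -0.3762)  len=0.4847
  (v23,v28,v24) [+-+] → (-1.22686, -0.6889, -0.3762)–(-1.48143, -0.6889, -0.458911)  len=0.2677
  (v24,v28,v29) [+--] → (-1.48143, -0.6889, -0.458911)–(-1.94245, -0.6889, -0.6087)  len=0.4847
  (v24,v29,v20) [+-+] → (-1.94245, -0.6889, -0.6087)–(-2.19127, -0.6889, -0.266193)  len=0.4233
  (v20,v29,v25) [+--] → (-2.19127, -0.6889, -0.266193)–(-2.38466, -0.6889, 0)  len=0.3290
  (v35,v0,v36) [-+-] → (2.38466, -0.6889, 0)–(2.19127, -0.6889, 0.266193)  len=0.3290
  (v36,v0,v1) [-++] → (2.19127, -0.6889, 0.266193)–(1.94245, -0.6889, 0.6087)  len=0.4233
  (v36,v1,v37) [-+-] → (1.94245, -0.6889, 0.6087)–(1.48143, -0.6889, 0.458911)  len=0.4847
  (v37,v1,v2) [-++] → (1.48143, -0.6889, 0.458911)–(1.22686, -0.6889, 0.3762)  len=0.2677
  (v37,v2,v38) [-+-] → (1.22686, -0.6889, 0.3762)–(1.22686, -0.6889, -0.108536)  len=0.4847
  (v38,v2,v3) [-++] → (1.22686, -0.6889, -0.108536)–(1.22686, -0.6889, -0.3762)  len=0.2677
  (v38,v3,v39) [-+-] → (1.22686, -0.6889, -0.3762)–(1.53979, -0.6889, -0.477875)  len=0.3290
  (v39,v3,v4) [-++] → (1.53979, -0.6889, -0.477875)–(1.94245, -0.6889, -0.6087)  len=0.4234
  (v39,v4,v35) [-+-] → (1.94245, -0.6889, -0.6087)–(2.10381, -0.6889, -0.386595)  len=0.2745
  (v35,v4,v0) [-++] → (2.10381, -0.6889, -0.386595)–(2.38466, -0.6889, 0)  len=0.4778

Chained into 2 loop(s):
  loop 1: 10 segments, perimeter = 3.7620
  loop 2: 10 segments, perimeter = 3.7620
Total perimeter = 7.524


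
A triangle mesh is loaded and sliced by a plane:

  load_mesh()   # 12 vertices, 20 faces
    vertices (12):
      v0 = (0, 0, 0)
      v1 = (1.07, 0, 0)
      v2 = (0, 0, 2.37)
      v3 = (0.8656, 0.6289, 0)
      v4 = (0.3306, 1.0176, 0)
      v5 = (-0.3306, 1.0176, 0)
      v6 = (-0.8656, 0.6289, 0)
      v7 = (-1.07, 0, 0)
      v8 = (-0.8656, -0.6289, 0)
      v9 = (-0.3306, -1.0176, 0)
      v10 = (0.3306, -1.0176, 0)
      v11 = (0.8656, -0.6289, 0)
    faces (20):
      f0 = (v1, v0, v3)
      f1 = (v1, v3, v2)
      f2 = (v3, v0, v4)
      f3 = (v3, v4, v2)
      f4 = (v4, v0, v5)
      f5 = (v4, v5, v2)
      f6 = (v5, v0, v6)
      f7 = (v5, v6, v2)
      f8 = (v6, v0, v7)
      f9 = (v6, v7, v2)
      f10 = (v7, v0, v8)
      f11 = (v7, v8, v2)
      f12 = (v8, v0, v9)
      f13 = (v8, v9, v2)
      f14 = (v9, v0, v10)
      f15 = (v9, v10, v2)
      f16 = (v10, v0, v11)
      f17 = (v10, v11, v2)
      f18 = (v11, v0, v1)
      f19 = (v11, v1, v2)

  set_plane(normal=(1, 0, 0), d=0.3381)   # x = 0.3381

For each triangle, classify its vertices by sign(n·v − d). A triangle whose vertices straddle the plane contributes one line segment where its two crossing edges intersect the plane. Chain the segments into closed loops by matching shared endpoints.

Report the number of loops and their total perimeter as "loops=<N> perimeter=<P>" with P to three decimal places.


loops=1 perimeter=5.900

Straddling triangles (8 of 20):
  (v1,v0,v3) [+-+] → (0.3381, 0, 0)–(0.3381, 0.245646, 0)  len=0.2456
  (v1,v3,v2) [++-] → (0.3381, 0.245646, 1.44429)–(0.3381, 0, 1.62112)  len=0.3027
  (v3,v0,v4) [+--] → (0.3381, 0.245646, 0)–(0.3381, 1.01215, 0)  len=0.7665
  (v3,v4,v2) [+--] → (0.3381, 1.01215, 0)–(0.3381, 0.245646, 1.44429)  len=1.6351
  (v10,v0,v11) [--+] → (0.3381, -0.245646, 0)–(0.3381, -1.01215, 0)  len=0.7665
  (v10,v11,v2) [-+-] → (0.3381, -1.01215, 0)–(0.3381, -0.245646, 1.44429)  len=1.6351
  (v11,v0,v1) [+-+] → (0.3381, -0.245646, 0)–(0.3381, 0, 0)  len=0.2456
  (v11,v1,v2) [++-] → (0.3381, 0, 1.62112)–(0.3381, -0.245646, 1.44429)  len=0.3027

Chained into 1 loop(s):
  loop 1: 8 segments, perimeter = 5.8998
Total perimeter = 5.900


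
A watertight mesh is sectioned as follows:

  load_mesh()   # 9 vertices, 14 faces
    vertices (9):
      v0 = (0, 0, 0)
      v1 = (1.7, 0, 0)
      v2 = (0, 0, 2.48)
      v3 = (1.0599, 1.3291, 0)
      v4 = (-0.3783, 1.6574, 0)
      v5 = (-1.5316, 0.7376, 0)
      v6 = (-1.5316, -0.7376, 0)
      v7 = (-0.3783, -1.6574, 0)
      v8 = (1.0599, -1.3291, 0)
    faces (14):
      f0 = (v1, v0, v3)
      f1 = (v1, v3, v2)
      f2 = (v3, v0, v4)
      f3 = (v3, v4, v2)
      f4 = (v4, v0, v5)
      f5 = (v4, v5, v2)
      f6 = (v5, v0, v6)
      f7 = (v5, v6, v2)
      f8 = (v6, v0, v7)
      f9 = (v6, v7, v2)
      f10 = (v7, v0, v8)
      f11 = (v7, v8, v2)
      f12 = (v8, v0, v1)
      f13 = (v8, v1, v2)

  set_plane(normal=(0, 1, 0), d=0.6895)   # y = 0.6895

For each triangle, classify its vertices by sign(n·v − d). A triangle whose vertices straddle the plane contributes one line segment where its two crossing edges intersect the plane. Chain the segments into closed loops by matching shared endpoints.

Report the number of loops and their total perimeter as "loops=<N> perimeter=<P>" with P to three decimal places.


loops=1 perimeter=7.099

Straddling triangles (8 of 14):
  (v1,v0,v3) [--+] → (0.549847, 0.6895, 0)–(1.36793, 0.6895, 0)  len=0.8181
  (v1,v3,v2) [-+-] → (1.36793, 0.6895, 0)–(0.549847, 0.6895, 1.19345)  len=1.4469
  (v3,v0,v4) [+-+] → (0.549847, 0.6895, 0)–(-0.157378, 0.6895, 0)  len=0.7072
  (v3,v4,v2) [++-] → (-0.157378, 0.6895, 1.44829)–(0.549847, 0.6895, 1.19345)  len=0.7517
  (v4,v0,v5) [+-+] → (-0.157378, 0.6895, 0)–(-1.43172, 0.6895, 0)  len=1.2743
  (v4,v5,v2) [++-] → (-1.43172, 0.6895, 0.161725)–(-0.157378, 0.6895, 1.44829)  len=1.8109
  (v5,v0,v6) [+--] → (-1.43172, 0.6895, 0)–(-1.5316, 0.6895, 0)  len=0.0999
  (v5,v6,v2) [+--] → (-1.5316, 0.6895, 0)–(-1.43172, 0.6895, 0.161725)  len=0.1901

Chained into 1 loop(s):
  loop 1: 8 segments, perimeter = 7.0991
Total perimeter = 7.099


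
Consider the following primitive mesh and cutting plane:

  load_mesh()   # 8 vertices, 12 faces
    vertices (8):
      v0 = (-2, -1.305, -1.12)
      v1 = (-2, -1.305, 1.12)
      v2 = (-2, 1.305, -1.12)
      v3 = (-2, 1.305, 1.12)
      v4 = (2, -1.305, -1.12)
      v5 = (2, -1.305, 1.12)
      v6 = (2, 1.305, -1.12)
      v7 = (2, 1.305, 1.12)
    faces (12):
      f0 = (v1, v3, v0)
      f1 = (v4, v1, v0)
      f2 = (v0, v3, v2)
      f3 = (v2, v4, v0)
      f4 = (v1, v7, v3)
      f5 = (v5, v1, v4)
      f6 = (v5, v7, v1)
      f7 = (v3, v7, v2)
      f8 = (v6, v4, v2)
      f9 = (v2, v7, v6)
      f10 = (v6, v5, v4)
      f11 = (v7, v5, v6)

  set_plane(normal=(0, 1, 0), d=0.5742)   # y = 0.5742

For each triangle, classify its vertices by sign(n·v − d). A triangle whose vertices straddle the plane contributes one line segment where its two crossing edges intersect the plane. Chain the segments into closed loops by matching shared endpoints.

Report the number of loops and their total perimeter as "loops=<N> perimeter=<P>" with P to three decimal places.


Straddling triangles (8 of 12):
  (v1,v3,v0) [-+-] → (-2, 0.5742, 1.12)–(-2, 0.5742, 0.4928)  len=0.6272
  (v0,v3,v2) [-++] → (-2, 0.5742, 0.4928)–(-2, 0.5742, -1.12)  len=1.6128
  (v2,v4,v0) [+--] → (-0.88, 0.5742, -1.12)–(-2, 0.5742, -1.12)  len=1.1200
  (v1,v7,v3) [-++] → (0.88, 0.5742, 1.12)–(-2, 0.5742, 1.12)  len=2.8800
  (v5,v7,v1) [-+-] → (2, 0.5742, 1.12)–(0.88, 0.5742, 1.12)  len=1.1200
  (v6,v4,v2) [+-+] → (2, 0.5742, -1.12)–(-0.88, 0.5742, -1.12)  len=2.8800
  (v6,v5,v4) [+--] → (2, 0.5742, -0.4928)–(2, 0.5742, -1.12)  len=0.6272
  (v7,v5,v6) [+-+] → (2, 0.5742, 1.12)–(2, 0.5742, -0.4928)  len=1.6128

Chained into 1 loop(s):
  loop 1: 8 segments, perimeter = 12.4800
Total perimeter = 12.480

loops=1 perimeter=12.480


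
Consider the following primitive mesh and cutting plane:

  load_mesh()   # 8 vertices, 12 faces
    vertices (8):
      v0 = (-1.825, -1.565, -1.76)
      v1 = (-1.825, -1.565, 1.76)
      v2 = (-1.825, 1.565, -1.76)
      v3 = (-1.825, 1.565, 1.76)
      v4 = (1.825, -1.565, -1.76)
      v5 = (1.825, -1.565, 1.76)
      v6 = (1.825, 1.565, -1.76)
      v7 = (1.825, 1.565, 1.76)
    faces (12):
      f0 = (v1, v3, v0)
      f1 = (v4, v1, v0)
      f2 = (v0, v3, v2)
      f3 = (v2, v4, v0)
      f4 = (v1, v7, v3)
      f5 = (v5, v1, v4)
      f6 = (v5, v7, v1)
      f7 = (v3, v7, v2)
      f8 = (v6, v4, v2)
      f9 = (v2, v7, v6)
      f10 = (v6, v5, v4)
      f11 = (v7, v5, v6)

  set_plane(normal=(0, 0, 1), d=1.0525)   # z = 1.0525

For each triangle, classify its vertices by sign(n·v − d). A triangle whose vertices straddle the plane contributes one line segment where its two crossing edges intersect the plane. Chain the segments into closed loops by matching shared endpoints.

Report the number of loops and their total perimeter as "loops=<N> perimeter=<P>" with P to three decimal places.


Straddling triangles (8 of 12):
  (v1,v3,v0) [++-] → (-1.825, 0.935888, 1.0525)–(-1.825, -1.565, 1.0525)  len=2.5009
  (v4,v1,v0) [-+-] → (-1.09137, -1.565, 1.0525)–(-1.825, -1.565, 1.0525)  len=0.7336
  (v0,v3,v2) [-+-] → (-1.825, 0.935888, 1.0525)–(-1.825, 1.565, 1.0525)  len=0.6291
  (v5,v1,v4) [++-] → (-1.09137, -1.565, 1.0525)–(1.825, -1.565, 1.0525)  len=2.9164
  (v3,v7,v2) [++-] → (1.09137, 1.565, 1.0525)–(-1.825, 1.565, 1.0525)  len=2.9164
  (v2,v7,v6) [-+-] → (1.09137, 1.565, 1.0525)–(1.825, 1.565, 1.0525)  len=0.7336
  (v6,v5,v4) [-+-] → (1.825, -0.935888, 1.0525)–(1.825, -1.565, 1.0525)  len=0.6291
  (v7,v5,v6) [++-] → (1.825, -0.935888, 1.0525)–(1.825, 1.565, 1.0525)  len=2.5009

Chained into 1 loop(s):
  loop 1: 8 segments, perimeter = 13.5600
Total perimeter = 13.560

loops=1 perimeter=13.560


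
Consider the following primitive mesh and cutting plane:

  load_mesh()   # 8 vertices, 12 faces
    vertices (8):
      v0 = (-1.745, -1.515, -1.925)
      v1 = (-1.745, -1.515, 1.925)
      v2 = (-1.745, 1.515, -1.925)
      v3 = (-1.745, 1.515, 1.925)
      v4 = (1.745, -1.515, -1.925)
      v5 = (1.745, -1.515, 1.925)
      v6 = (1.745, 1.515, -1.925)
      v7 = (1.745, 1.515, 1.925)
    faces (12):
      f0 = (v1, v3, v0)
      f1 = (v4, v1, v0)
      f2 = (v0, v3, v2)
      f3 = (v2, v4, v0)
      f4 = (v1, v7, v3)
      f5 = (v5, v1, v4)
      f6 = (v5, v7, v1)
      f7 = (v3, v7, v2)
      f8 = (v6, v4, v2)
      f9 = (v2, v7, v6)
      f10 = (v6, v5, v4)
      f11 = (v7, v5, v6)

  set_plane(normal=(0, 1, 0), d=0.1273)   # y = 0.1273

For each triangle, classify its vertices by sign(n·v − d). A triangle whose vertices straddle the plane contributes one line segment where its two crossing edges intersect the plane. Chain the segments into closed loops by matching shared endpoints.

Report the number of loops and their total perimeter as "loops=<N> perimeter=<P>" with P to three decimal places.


loops=1 perimeter=14.680

Straddling triangles (8 of 12):
  (v1,v3,v0) [-+-] → (-1.745, 0.1273, 1.925)–(-1.745, 0.1273, 0.161751)  len=1.7632
  (v0,v3,v2) [-++] → (-1.745, 0.1273, 0.161751)–(-1.745, 0.1273, -1.925)  len=2.0868
  (v2,v4,v0) [+--] → (-0.146626, 0.1273, -1.925)–(-1.745, 0.1273, -1.925)  len=1.5984
  (v1,v7,v3) [-++] → (0.146626, 0.1273, 1.925)–(-1.745, 0.1273, 1.925)  len=1.8916
  (v5,v7,v1) [-+-] → (1.745, 0.1273, 1.925)–(0.146626, 0.1273, 1.925)  len=1.5984
  (v6,v4,v2) [+-+] → (1.745, 0.1273, -1.925)–(-0.146626, 0.1273, -1.925)  len=1.8916
  (v6,v5,v4) [+--] → (1.745, 0.1273, -0.161751)–(1.745, 0.1273, -1.925)  len=1.7632
  (v7,v5,v6) [+-+] → (1.745, 0.1273, 1.925)–(1.745, 0.1273, -0.161751)  len=2.0868

Chained into 1 loop(s):
  loop 1: 8 segments, perimeter = 14.6800
Total perimeter = 14.680


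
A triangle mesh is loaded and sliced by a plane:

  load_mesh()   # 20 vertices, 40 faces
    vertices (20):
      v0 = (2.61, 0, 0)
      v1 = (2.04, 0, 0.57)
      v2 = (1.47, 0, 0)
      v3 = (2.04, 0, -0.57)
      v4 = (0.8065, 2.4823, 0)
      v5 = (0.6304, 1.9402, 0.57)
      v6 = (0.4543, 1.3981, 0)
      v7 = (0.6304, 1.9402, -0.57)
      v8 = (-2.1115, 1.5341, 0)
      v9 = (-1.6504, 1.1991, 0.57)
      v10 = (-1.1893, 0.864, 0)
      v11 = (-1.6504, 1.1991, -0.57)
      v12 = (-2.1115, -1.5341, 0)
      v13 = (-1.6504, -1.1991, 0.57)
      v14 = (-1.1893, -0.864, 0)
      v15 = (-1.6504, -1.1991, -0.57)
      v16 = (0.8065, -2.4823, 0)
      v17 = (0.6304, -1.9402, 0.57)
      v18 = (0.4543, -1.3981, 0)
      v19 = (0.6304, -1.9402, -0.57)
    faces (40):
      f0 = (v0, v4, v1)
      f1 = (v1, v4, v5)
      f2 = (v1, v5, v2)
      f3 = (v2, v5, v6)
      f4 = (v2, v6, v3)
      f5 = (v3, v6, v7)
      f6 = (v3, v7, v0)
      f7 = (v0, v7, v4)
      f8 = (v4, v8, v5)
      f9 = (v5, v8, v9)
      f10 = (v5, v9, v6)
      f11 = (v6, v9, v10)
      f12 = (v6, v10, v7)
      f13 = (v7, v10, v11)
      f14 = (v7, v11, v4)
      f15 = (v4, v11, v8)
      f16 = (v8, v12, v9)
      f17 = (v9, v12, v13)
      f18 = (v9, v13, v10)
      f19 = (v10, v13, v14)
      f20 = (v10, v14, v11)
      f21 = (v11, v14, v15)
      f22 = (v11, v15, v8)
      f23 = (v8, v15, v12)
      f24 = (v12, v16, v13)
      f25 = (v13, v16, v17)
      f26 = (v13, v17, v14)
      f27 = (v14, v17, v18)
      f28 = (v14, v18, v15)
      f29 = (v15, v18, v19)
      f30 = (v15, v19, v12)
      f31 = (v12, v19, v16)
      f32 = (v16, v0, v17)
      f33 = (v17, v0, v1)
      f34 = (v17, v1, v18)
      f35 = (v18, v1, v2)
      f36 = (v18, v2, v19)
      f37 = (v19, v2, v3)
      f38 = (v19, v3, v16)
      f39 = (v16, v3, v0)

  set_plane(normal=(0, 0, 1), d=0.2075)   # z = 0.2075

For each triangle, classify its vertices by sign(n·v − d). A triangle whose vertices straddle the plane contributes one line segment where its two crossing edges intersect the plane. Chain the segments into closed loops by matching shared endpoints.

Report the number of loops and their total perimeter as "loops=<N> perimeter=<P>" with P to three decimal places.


Straddling triangles (20 of 40):
  (v0,v4,v1) [--+] → (1.25554, 1.57866, 0.2075)–(2.4025, 0, 0.2075)  len=1.9513
  (v1,v4,v5) [+-+] → (1.25554, 1.57866, 0.2075)–(0.742393, 2.28496, 0.2075)  len=0.8730
  (v1,v5,v2) [++-] → (1.16436, 0.706301, 0.2075)–(1.6775, 0, 0.2075)  len=0.8730
  (v2,v5,v6) [-+-] → (1.16436, 0.706301, 0.2075)–(0.518407, 1.59544, 0.2075)  len=1.0990
  (v4,v8,v5) [--+] → (-1.11335, 1.68193, 0.2075)–(0.742393, 2.28496, 0.2075)  len=1.9513
  (v5,v8,v9) [+-+] → (-1.11335, 1.68193, 0.2075)–(-1.94364, 1.41215, 0.2075)  len=0.8730
  (v5,v9,v6) [++-] → (-0.311885, 1.32566, 0.2075)–(0.518407, 1.59544, 0.2075)  len=0.8730
  (v6,v9,v10) [-+-] → (-0.311885, 1.32566, 0.2075)–(-1.35716, 0.985988, 0.2075)  len=1.0991
  (v8,v12,v9) [--+] → (-1.94364, -0.539119, 0.2075)–(-1.94364, 1.41215, 0.2075)  len=1.9513
  (v9,v12,v13) [+-+] → (-1.94364, -0.539119, 0.2075)–(-1.94364, -1.41215, 0.2075)  len=0.8730
  (v9,v13,v10) [++-] → (-1.35716, 0.112959, 0.2075)–(-1.35716, 0.985988, 0.2075)  len=0.8730
  (v10,v13,v14) [-+-] → (-1.35716, 0.112959, 0.2075)–(-1.35716, -0.985988, 0.2075)  len=1.0989
  (v12,v16,v13) [--+] → (-0.0878978, -2.01517, 0.2075)–(-1.94364, -1.41215, 0.2075)  len=1.9513
  (v13,v16,v17) [+-+] → (-0.0878978, -2.01517, 0.2075)–(0.742393, -2.28496, 0.2075)  len=0.8730
  (v13,v17,v14) [++-] → (-0.526865, -1.25577, 0.2075)–(-1.35716, -0.985988, 0.2075)  len=0.8730
  (v14,v17,v18) [-+-] → (-0.526865, -1.25577, 0.2075)–(0.518407, -1.59544, 0.2075)  len=1.0991
  (v16,v0,v17) [--+] → (1.88936, -0.706301, 0.2075)–(0.742393, -2.28496, 0.2075)  len=1.9513
  (v17,v0,v1) [+-+] → (1.88936, -0.706301, 0.2075)–(2.4025, 0, 0.2075)  len=0.8730
  (v17,v1,v18) [++-] → (1.03155, -0.889143, 0.2075)–(0.518407, -1.59544, 0.2075)  len=0.8730
  (v18,v1,v2) [-+-] → (1.03155, -0.889143, 0.2075)–(1.6775, 0, 0.2075)  len=1.0990

Chained into 2 loop(s):
  loop 1: 10 segments, perimeter = 14.1216
  loop 2: 10 segments, perimeter = 9.8603
Total perimeter = 23.982

loops=2 perimeter=23.982


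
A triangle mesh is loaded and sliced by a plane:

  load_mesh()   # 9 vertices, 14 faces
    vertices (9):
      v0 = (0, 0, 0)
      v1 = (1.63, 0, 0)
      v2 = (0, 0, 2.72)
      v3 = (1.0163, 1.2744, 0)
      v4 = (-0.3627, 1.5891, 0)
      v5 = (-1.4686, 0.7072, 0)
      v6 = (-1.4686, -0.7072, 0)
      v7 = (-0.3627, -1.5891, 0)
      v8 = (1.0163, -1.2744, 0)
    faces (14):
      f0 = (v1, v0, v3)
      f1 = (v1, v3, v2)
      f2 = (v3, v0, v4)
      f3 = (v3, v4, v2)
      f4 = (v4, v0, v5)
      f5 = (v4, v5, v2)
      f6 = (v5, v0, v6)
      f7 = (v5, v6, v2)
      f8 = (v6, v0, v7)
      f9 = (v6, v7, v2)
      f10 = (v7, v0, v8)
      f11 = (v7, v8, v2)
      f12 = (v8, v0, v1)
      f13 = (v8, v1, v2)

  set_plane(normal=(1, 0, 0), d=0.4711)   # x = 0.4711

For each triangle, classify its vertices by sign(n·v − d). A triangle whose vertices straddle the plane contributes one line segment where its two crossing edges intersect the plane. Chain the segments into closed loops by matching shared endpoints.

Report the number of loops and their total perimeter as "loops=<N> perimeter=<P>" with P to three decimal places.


Straddling triangles (8 of 14):
  (v1,v0,v3) [+-+] → (0.4711, 0, 0)–(0.4711, 0.590741, 0)  len=0.5907
  (v1,v3,v2) [++-] → (0.4711, 0.590741, 1.45916)–(0.4711, 0, 1.93387)  len=0.7578
  (v3,v0,v4) [+--] → (0.4711, 0.590741, 0)–(0.4711, 1.39882, 0)  len=0.8081
  (v3,v4,v2) [+--] → (0.4711, 1.39882, 0)–(0.4711, 0.590741, 1.45916)  len=1.6680
  (v7,v0,v8) [--+] → (0.4711, -0.590741, 0)–(0.4711, -1.39882, 0)  len=0.8081
  (v7,v8,v2) [-+-] → (0.4711, -1.39882, 0)–(0.4711, -0.590741, 1.45916)  len=1.6680
  (v8,v0,v1) [+-+] → (0.4711, -0.590741, 0)–(0.4711, 0, 0)  len=0.5907
  (v8,v1,v2) [++-] → (0.4711, 0, 1.93387)–(0.4711, -0.590741, 1.45916)  len=0.7578

Chained into 1 loop(s):
  loop 1: 8 segments, perimeter = 7.6493
Total perimeter = 7.649

loops=1 perimeter=7.649


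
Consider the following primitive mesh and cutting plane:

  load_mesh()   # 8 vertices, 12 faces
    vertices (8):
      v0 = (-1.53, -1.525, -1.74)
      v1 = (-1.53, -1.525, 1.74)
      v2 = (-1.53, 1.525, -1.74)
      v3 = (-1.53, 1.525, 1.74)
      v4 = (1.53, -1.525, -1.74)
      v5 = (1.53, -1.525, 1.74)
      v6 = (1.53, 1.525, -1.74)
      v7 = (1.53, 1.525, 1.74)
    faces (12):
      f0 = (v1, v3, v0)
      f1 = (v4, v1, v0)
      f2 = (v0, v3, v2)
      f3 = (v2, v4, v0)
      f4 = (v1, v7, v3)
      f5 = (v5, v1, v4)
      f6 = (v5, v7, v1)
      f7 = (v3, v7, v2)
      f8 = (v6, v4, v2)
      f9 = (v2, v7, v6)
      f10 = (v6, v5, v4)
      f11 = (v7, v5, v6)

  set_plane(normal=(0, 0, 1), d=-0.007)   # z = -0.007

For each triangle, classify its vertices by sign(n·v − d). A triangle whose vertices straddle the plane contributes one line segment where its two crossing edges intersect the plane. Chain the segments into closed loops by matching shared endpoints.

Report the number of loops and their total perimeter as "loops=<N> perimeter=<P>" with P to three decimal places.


Straddling triangles (8 of 12):
  (v1,v3,v0) [++-] → (-1.53, -0.00613506, -0.007)–(-1.53, -1.525, -0.007)  len=1.5189
  (v4,v1,v0) [-+-] → (0.00615517, -1.525, -0.007)–(-1.53, -1.525, -0.007)  len=1.5362
  (v0,v3,v2) [-+-] → (-1.53, -0.00613506, -0.007)–(-1.53, 1.525, -0.007)  len=1.5311
  (v5,v1,v4) [++-] → (0.00615517, -1.525, -0.007)–(1.53, -1.525, -0.007)  len=1.5238
  (v3,v7,v2) [++-] → (-0.00615517, 1.525, -0.007)–(-1.53, 1.525, -0.007)  len=1.5238
  (v2,v7,v6) [-+-] → (-0.00615517, 1.525, -0.007)–(1.53, 1.525, -0.007)  len=1.5362
  (v6,v5,v4) [-+-] → (1.53, 0.00613506, -0.007)–(1.53, -1.525, -0.007)  len=1.5311
  (v7,v5,v6) [++-] → (1.53, 0.00613506, -0.007)–(1.53, 1.525, -0.007)  len=1.5189

Chained into 1 loop(s):
  loop 1: 8 segments, perimeter = 12.2200
Total perimeter = 12.220

loops=1 perimeter=12.220
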